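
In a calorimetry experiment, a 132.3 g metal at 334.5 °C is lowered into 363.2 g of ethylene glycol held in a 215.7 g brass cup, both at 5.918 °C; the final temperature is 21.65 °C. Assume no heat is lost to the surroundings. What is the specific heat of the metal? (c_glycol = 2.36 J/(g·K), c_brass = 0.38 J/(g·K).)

Net heat exchanged in the isolated system is zero:
132.3×c×(21.65 − 334.5) + 363.2×2.36×(21.65 − 5.918) + 215.7×0.38×(21.65 − 5.918) = 0
-41390 c = -14774
c = -14774/-41390 ≈ 0.357 J/(g·K)

c ≈ 0.357 J/(g·K)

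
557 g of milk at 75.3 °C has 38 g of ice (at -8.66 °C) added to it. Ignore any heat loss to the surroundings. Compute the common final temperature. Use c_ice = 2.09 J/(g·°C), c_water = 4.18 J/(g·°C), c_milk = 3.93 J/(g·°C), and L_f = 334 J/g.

T_f ≈ 64.5 °C

Sum of m c ΔT and latent-heat terms is zero:
ice -8.66→0 °C: 38·2.09·8.66 = 687.78; latent heat to melt: 38·334 = 12692; meltwater 0→T: 38·4.18·T = 158.84 T; milk: 2189(T − 75.3)
2347.9 T = 164832 − 13380 = 151453
T ≈ 64.51 °C — above 0 °C, consistent with complete melting.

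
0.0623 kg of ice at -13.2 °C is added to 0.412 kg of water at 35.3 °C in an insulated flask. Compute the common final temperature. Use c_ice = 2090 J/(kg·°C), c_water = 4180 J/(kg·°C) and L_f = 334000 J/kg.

T_f ≈ 19.3 °C

Energy balance with sensible and latent terms:
ice -13.2→0 °C: 0.0623·2090·13.2 = 1718.7
  melt ice: 0.0623·334000 = 20808
  meltwater 0→T: 0.0623·4180·T = 260.41 T
  water cools: 0.412·4180·(T − 35.3) = 1722.2(T − 35.3)
1982.6 T = 60792 − 22527 = 38265
T ≈ 19.30 °C. Since T > 0 °C, the all-ice-melts assumption holds.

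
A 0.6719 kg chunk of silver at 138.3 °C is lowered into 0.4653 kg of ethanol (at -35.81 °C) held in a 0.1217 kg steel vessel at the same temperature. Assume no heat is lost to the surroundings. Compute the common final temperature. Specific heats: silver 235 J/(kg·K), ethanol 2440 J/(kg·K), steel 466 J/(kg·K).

T_f ≈ -15.4 °C

T_f = Σ m_i c_i T_i / Σ m_i c_i:
T_f = (157.9·138.3 + 1135.3·(-35.81) + 56.71·(-35.81)) / (157.9 + 1135.3 + 56.71)
    = -20850 / 1349.9 ≈ -15.45 °C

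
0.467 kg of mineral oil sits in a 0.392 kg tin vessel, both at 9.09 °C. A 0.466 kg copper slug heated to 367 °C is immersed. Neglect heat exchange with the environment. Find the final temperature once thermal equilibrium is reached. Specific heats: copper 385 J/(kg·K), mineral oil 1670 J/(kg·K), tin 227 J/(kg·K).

T_f ≈ 70.3 °C

Taking heat into each body as positive, Σ m c ΔT = 0:
0.466×385×(T − 367) + 0.467×1670×(T − 9.09) + 0.392×227×(T − 9.09) = 0
(179.41 + 779.89 + 88.98) T = 179.41×367 + 779.89×9.09 + 88.98×9.09
T = 73742 / 1048.3 = 70.3 °C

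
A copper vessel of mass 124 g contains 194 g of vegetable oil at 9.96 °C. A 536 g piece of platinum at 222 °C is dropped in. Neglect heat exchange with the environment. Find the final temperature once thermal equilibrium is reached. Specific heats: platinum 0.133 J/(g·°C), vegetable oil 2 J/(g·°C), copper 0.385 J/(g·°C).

Energy conservation, ΣQ = 0:
536*0.133*(T − 222) + 194*2*(T − 9.96) + 124*0.385*(T − 9.96) = 0
71.29(T − 222) + 388(T − 9.96) + 47.74(T − 9.96) = 0
(71.29 + 388 + 47.74) T = 71.29*222 + 388*9.96 + 47.74*9.96
T = 20166/507.03 ≈ 39.77 °C

T_f ≈ 39.8 °C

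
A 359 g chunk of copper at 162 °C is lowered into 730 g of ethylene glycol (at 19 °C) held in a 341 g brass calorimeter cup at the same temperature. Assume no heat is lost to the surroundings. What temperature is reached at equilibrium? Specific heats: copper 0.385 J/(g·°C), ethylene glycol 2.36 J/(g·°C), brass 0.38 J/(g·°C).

With ΣQ=0 the equilibrium temperature is the m·c-weighted mean:
T_f = (138.22·162 + 1722.8·19 + 129.58·19) / (138.22 + 1722.8 + 129.58)
    = 57586 / 1990.6 ≈ 28.93 °C

T_f ≈ 28.9 °C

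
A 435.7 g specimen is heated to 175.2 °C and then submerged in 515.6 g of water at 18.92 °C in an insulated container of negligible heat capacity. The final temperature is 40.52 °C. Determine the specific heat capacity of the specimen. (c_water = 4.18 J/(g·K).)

Heat lost by the specimen = heat gained by the water:
435.7×c×(175.2 − 40.52) = 515.6×4.18×(40.52 − 18.92)
58680 c = 46552  ⇒  c ≈ 0.7933 J/(g·K)

c ≈ 0.793 J/(g·K)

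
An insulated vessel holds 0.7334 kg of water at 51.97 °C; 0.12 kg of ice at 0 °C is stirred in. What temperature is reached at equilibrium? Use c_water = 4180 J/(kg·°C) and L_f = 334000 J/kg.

T_f ≈ 33.4 °C

Sum of m c ΔT and latent-heat terms is zero:
melt ice: 0.12·334000 = 40080
  meltwater 0→T: 0.12·4180·T = 501.6 T
  water cools: 0.7334·4180·(T − 51.97) = 3065.6(T − 51.97)
3567.2 T = 159320 − 40080 = 119240
T ≈ 33.43 °C. Since T > 0 °C, the all-ice-melts assumption holds.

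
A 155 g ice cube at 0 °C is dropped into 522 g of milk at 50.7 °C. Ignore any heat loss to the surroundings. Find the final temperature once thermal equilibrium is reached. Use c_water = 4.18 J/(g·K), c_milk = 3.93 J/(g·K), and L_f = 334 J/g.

T_f ≈ 19.4 °C

Energy conservation, ΣQ = 0:
fusion: m_ice L_f = 155·334 = 51770
  meltwater 0→T: 155·4.18·T = 647.9 T
  milk cools: 522·3.93·(T − 50.7) = 2051.5(T − 50.7)
2699.4 T = 104009 − 51770 = 52239
T ≈ 19.35 °C — above 0 °C, consistent with complete melting.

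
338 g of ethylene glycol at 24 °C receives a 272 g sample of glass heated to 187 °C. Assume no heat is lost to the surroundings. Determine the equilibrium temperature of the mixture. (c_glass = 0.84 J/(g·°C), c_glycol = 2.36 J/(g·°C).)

Energy conservation, ΣQ = 0:
272*0.84*(T − 187) + 338*2.36*(T − 24) = 0
228.48(T − 187) + 797.68(T − 24) = 0
(228.48 + 797.68) T = 228.48*187 + 797.68*24
T = 61870/1026.2 ≈ 60.29 °C

T_f ≈ 60.3 °C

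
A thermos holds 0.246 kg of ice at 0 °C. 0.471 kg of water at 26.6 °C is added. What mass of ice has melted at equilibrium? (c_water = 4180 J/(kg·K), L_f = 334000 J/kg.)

Heat available from the water dropping to 0 °C: 0.471×4180×26.6 = 52370 J.
Fully melting the ice requires m_ice L_f = 0.246×334000 = 82164 J.
Since 52370 < 82164 J, not all the ice melts; equilibrium is at 0 °C.
m_melt = 52370 / L_f = 0.1568 kg.

m_melted ≈ 0.157 kg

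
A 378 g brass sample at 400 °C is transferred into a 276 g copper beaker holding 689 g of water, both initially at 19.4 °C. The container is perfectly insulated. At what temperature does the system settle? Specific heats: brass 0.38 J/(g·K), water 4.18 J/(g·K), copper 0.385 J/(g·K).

Setting the total heat transfer to zero:
378·0.38·(T − 400) + 689·4.18·(T − 19.4) + 276·0.385·(T − 19.4) = 0
(143.64 + 2880 + 106.26) T = 143.64·400 + 2880·19.4 + 106.26·19.4
T = 115390 / 3129.9 = 36.9 °C

T_f ≈ 36.9 °C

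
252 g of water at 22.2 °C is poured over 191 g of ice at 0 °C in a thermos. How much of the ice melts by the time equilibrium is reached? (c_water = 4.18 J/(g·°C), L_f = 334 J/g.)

m_melted ≈ 70 g

Water can give up m c ΔT = 252·4.18·22.2 = 23385 J before reaching 0 °C.
Melting all 191 g of ice would need 191·334 = 63794 J.
Since 23385 < 63794 J, not all the ice melts; equilibrium is at 0 °C.
m_melt = 23385 / L_f = 70.01 g.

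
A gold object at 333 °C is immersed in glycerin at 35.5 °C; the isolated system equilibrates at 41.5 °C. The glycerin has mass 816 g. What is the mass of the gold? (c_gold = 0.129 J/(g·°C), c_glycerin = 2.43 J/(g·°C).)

|Q_gold| = |Q_glycerin|:
m×0.129×(333 − 41.5) = 816×2.43×(41.5 − 35.5)
37.6 m = 11897  ⇒  m ≈ 316.4 g

m ≈ 316 g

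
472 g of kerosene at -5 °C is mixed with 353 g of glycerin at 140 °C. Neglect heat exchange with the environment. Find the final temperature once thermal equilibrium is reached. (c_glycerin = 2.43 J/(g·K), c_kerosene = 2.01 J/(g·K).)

Conservation of energy gives ΣQ = 0:
353×2.43×(T − 140) + 472×2.01×(T − (-5)) = 0
857.79(T − 140) + 948.72(T − (-5)) = 0
1806.5 T = 115347
T = 115347/1806.5 ≈ 63.85 °C

T_f ≈ 63.9 °C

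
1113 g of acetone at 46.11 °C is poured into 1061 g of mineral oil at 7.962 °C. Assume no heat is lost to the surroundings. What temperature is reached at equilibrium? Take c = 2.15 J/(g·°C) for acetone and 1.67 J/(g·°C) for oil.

T_f ≈ 29.9 °C

|Q_acetone| = |Q_oil|:
1113·2.15·(46.11 − T) = 1061·1.67·(T − 7.962)
2392.9(46.11 − T) = 1771.9(T − 7.962)
4164.8 T = 124447  ⇒  T ≈ 29.88 °C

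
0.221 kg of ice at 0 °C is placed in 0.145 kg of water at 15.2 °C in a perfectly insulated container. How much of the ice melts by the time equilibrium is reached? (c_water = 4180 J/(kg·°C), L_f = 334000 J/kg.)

Heat available from the water dropping to 0 °C: 0.145·4180·15.2 = 9212.7 J.
To melt every bit of ice: 0.221·334000 = 73814 J.
9212.7 J < 73814 J, so only part of the ice melts and the system sits at 0 °C.
m_melted·334000 = 9212.7  ⇒  m_melted ≈ 0.02758 kg.

m_melted ≈ 0.0276 kg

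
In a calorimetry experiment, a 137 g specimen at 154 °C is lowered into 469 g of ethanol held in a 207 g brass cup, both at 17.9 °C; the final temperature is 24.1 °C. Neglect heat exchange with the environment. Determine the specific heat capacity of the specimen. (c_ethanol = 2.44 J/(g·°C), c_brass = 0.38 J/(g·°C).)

c ≈ 0.426 J/(g·°C)

Setting the total heat transfer to zero:
137×c×(24.1 − 154) + 469×2.44×(24.1 − 17.9) + 207×0.38×(24.1 − 17.9) = 0
-17796 c = -7582.7
c = -7582.7/-17796 ≈ 0.4261 J/(g·°C)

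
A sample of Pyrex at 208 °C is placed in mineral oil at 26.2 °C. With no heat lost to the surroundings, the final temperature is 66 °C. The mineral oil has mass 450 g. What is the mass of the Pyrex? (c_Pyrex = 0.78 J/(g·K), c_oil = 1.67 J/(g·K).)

|Q_Pyrex| = |Q_oil|:
m·0.78·(208 − 66) = 450·1.67·(66 − 26.2)
110.76 m = 29910  ⇒  m ≈ 270 g

m ≈ 270 g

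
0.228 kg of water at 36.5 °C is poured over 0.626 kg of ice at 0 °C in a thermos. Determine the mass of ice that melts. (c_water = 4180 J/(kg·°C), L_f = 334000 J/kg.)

Cooling the water to 0 °C releases 0.228×4180×36.5 = 34786 J.
Fully melting the ice requires m_ice L_f = 0.626×334000 = 209084 J.
Since 34786 < 209084 J, not all the ice melts; equilibrium is at 0 °C.
Mass melted = 34786/334000 ≈ 0.1041 kg.

m_melted ≈ 0.104 kg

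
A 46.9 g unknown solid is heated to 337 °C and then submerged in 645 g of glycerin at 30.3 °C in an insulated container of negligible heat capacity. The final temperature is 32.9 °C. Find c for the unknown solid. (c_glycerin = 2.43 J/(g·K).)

c ≈ 0.286 J/(g·K)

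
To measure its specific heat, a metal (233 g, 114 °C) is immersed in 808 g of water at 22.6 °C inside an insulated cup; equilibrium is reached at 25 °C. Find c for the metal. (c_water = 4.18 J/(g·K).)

c ≈ 0.391 J/(g·K)

Net heat exchanged in the isolated system is zero:
233·c·(25 − 114) + 808·4.18·(25 − 22.6) = 0
-20737 c = -8105.9
c = -8105.9/-20737 ≈ 0.3909 J/(g·K)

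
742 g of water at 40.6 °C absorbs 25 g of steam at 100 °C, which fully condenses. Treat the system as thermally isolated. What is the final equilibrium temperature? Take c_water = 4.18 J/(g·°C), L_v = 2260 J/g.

Taking heat into each body as positive, Σ m c ΔT = 0:
steam→water at 100 °C releases m L_v = 25·2260 = 56500; condensate cools 100→T: 25·4.18·(T − 100) = 104.5(T − 100); water warms: 742·4.18·(T − 40.6) = 3101.6(T − 40.6)
3206.1 T = 56500 + 10450 + 125923 = 192873
T ≈ 60.16 °C — below 100 °C, confirming all the steam condensed.

T_f ≈ 60.2 °C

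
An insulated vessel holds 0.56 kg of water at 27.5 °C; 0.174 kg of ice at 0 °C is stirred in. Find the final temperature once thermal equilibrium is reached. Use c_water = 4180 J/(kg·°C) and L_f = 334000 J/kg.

T_f ≈ 2.0 °C

Let T be the final temperature. ΣQ_i = 0:
latent heat to melt: 0.174·334000 = 58116; meltwater 0→T: 0.174·4180·T = 727.32 T; water: 2340.8(T − 27.5)
3068.1 T = 64372 − 58116 = 6256
T ≈ 2.04 °C — above 0 °C, consistent with complete melting.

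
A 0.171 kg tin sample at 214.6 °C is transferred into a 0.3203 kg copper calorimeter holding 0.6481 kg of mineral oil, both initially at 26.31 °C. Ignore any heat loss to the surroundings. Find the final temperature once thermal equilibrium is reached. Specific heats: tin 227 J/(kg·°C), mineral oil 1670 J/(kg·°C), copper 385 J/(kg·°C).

T_f is the heat-capacity-weighted average of the initial temperatures:
T_f = (38.82×214.6 + 1082.3×26.31 + 123.32×26.31) / (38.82 + 1082.3 + 123.32)
    = 40051 / 1244.5 ≈ 32.18 °C

T_f ≈ 32.2 °C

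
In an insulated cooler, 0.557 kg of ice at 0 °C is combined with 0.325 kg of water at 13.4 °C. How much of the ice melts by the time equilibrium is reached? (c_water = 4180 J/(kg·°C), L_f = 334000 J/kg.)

m_melted ≈ 0.0545 kg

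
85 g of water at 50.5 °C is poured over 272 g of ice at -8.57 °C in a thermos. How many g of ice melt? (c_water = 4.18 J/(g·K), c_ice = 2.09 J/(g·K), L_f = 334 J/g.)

m_melted ≈ 39.1 g

Water can give up m c ΔT = 85×4.18×50.5 = 17943 J before reaching 0 °C.
Of that, 272×2.09×8.57 = 4871.9 J goes to bring the ice to 0 °C, leaving 13071 J.
To melt every bit of ice: 272×334 = 90848 J.
That's not enough to melt it all — equilibrium is at 0 °C with ice remaining.
m_melt = 13071 / L_f = 39.13 g.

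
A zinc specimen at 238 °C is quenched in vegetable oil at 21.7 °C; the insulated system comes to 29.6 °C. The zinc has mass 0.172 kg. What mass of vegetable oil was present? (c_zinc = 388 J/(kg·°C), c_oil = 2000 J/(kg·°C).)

|Q_zinc| = |Q_oil|:
0.172·388·(238 − 29.6) = m·2000·(29.6 − 21.7)
15800 m = 13908  ⇒  m ≈ 0.8802 kg

m ≈ 0.88 kg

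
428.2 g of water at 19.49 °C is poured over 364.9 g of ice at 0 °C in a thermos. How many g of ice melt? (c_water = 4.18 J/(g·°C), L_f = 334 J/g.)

Cooling the water to 0 °C releases 428.2×4.18×19.49 = 34885 J.
Melting all 364.9 g of ice would need 364.9×334 = 121877 J.
That's not enough to melt it all — equilibrium is at 0 °C with ice remaining.
m_melt = 34885 / L_f = 104.4 g.

m_melted ≈ 104 g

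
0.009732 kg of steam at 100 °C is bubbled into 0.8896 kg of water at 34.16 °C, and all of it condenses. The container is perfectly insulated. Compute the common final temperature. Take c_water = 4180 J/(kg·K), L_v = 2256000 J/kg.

T_f ≈ 40.7 °C

Energy conservation, ΣQ = 0:
condense steam: −0.009732·2256000 = −21955
  condensed water 100 °C→T: 40.68(T − 100)
  water warms: 0.8896·4180·(T − 34.16) = 3718.5(T − 34.16)
3759.2 T = 21955 + 4068 + 127025 = 153048
T ≈ 40.71 °C, under the boiling point, so the assumption holds.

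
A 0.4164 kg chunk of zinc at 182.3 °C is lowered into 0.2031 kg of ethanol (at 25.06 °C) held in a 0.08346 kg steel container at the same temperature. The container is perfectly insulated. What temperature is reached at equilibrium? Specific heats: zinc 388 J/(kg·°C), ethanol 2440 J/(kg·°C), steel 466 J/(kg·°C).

T_f ≈ 61.6 °C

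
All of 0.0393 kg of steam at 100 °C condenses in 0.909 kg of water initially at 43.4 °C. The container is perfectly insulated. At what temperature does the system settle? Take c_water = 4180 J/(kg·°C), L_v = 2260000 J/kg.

T_f ≈ 68.2 °C

Taking heat into each body as positive, Σ m c ΔT = 0:
condense steam: −0.0393×2260000 = −88818
  condensate cools 100→T: 0.0393×4180×(T − 100) = 164.27(T − 100)
  water warms: 0.909×4180×(T − 43.4) = 3799.6(T − 43.4)
3963.9 T = 88818 + 16427 + 164904 = 270149
T ≈ 68.15 °C, under the boiling point, so the assumption holds.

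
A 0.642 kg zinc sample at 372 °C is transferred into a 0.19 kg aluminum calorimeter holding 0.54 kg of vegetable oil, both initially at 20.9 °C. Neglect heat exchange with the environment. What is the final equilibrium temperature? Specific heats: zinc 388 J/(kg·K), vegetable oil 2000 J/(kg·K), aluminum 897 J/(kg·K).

T_f ≈ 79.2 °C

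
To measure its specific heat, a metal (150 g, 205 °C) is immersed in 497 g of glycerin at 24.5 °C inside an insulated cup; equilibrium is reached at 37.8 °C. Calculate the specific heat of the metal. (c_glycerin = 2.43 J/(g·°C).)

m_s c (T_s − T_f) = m_glycerin c_glycerin (T_f − T_0):
150·c·(205 − 37.8) = 497·2.43·(37.8 − 24.5)
25080 c = 16063  ⇒  c ≈ 0.6405 J/(g·°C)

c ≈ 0.64 J/(g·°C)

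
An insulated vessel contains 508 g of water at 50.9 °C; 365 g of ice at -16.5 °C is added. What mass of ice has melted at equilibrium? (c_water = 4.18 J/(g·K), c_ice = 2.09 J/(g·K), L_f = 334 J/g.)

Water can give up m c ΔT = 508×4.18×50.9 = 108083 J before reaching 0 °C.
Of that, 365×2.09×16.5 = 12587 J goes to bring the ice to 0 °C, leaving 95496 J.
To melt every bit of ice: 365×334 = 121910 J.
Since 95496 < 121910 J, not all the ice melts; equilibrium is at 0 °C.
m_melt = 95496 / L_f = 285.9 g.

m_melted ≈ 286 g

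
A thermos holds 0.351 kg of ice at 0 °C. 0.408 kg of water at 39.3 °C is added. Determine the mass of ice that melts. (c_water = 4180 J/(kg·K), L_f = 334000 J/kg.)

m_melted ≈ 0.201 kg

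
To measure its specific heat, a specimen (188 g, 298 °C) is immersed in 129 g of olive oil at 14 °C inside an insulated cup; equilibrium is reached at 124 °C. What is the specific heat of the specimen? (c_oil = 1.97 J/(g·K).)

Heat gained plus heat lost sum to zero:
188·c·(124 − 298) + 129·1.97·(124 − 14) = 0
-32712 c = -27954
c = -27954/-32712 ≈ 0.8546 J/(g·K)

c ≈ 0.855 J/(g·K)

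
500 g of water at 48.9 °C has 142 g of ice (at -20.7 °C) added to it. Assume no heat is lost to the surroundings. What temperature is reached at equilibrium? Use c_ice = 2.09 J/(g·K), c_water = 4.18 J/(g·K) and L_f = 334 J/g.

T_f ≈ 18.1 °C

Energy balance with sensible and latent terms:
ice -20.7→0 °C: 142·2.09·20.7 = 6143.3
  melt ice: 142·334 = 47428
  warm the meltwater: 593.56 T
  water cools: 500·4.18·(T − 48.9) = 2090(T − 48.9)
2683.6 T = 102201 − 53571 = 48630
T ≈ 18.12 °C (positive, so assuming full melt was valid).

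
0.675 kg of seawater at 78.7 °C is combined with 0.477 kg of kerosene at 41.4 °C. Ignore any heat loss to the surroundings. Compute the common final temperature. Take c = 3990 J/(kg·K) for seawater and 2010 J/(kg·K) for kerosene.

|Q_seawater| = |Q_kerosene|:
0.675·3990·(78.7 − T) = 0.477·2010·(T − 41.4)
2693.2(78.7 − T) = 958.77(T − 41.4)
3652 T = 251652  ⇒  T ≈ 68.91 °C

T_f ≈ 68.9 °C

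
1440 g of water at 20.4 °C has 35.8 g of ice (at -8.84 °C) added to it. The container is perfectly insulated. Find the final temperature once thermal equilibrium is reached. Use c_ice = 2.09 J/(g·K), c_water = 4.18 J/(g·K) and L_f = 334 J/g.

Conservation of energy gives ΣQ = 0:
ice -8.84→0 °C: 35.8×2.09×8.84 = 661.43
  latent heat to melt: 35.8×334 = 11957
  meltwater 0→T: 35.8×4.18×T = 149.64 T
  water cools: 1440×4.18×(T − 20.4) = 6019.2(T − 20.4)
6168.8 T = 122792 − 12619 = 110173
T ≈ 17.86 °C. Since T > 0 °C, the all-ice-melts assumption holds.

T_f ≈ 17.9 °C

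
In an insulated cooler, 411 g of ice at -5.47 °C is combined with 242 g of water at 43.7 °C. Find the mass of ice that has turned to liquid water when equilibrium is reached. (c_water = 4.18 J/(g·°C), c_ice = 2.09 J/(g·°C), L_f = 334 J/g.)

m_melted ≈ 118 g

Heat available from the water dropping to 0 °C: 242×4.18×43.7 = 44205 J.
Of that, 411×2.09×5.47 = 4698.7 J goes to bring the ice to 0 °C, leaving 39506 J.
To melt every bit of ice: 411×334 = 137274 J.
Since 39506 < 137274 J, not all the ice melts; equilibrium is at 0 °C.
Mass melted = 39506/334 ≈ 118.3 g.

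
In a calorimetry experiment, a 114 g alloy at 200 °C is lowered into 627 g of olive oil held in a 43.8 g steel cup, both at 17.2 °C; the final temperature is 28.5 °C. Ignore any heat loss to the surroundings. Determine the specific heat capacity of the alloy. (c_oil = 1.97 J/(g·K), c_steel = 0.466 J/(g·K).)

c ≈ 0.726 J/(g·K)

Let T be the final temperature. ΣQ_i = 0:
114×c×(28.5 − 200) + 627×1.97×(28.5 − 17.2) + 43.8×0.466×(28.5 − 17.2) = 0
-19551 c = -14188
c = -14188/-19551 ≈ 0.7257 J/(g·K)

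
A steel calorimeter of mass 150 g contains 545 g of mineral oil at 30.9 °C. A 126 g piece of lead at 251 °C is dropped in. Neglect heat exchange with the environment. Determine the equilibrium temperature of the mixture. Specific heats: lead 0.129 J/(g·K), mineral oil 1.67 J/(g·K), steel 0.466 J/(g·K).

T_f ≈ 34.5 °C

Conservation of energy gives ΣQ = 0:
126×0.129×(T − 251) + 545×1.67×(T − 30.9) + 150×0.466×(T − 30.9) = 0
996.3 T = 34363
T = 34363/996.3 ≈ 34.49 °C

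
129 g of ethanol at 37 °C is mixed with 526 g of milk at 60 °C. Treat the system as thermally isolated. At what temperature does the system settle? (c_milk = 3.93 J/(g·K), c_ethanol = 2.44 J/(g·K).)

Heat gained plus heat lost sum to zero:
526*3.93*(T − 60) + 129*2.44*(T − 37) = 0
2067.2(T − 60) + 314.76(T − 37) = 0
(2067.2 + 314.76) T = 2067.2*60 + 314.76*37
T ≈ 56.96 °C

T_f ≈ 57.0 °C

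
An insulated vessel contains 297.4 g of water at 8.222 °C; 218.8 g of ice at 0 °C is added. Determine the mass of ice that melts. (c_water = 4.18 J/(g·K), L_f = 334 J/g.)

Cooling the water to 0 °C releases 297.4×4.18×8.222 = 10221 J.
Melting all 218.8 g of ice would need 218.8×334 = 73079 J.
That's not enough to melt it all — equilibrium is at 0 °C with ice remaining.
Mass melted = 10221/334 ≈ 30.6 g.

m_melted ≈ 30.6 g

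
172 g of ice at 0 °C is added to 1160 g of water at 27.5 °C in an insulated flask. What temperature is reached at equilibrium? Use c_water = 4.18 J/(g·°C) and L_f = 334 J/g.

Taking heat into each body as positive, Σ m c ΔT = 0:
fusion: m_ice L_f = 172·334 = 57448
  warm the meltwater: 718.96 T
  water: 4848.8(T − 27.5)
5567.8 T = 133342 − 57448 = 75894
T ≈ 13.63 °C (positive, so assuming full melt was valid).

T_f ≈ 13.6 °C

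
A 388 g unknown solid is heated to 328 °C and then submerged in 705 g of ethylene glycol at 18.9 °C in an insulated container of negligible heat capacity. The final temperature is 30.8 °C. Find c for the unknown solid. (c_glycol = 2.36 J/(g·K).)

c ≈ 0.172 J/(g·K)

Heat gained plus heat lost sum to zero:
388·c·(30.8 − 328) + 705·2.36·(30.8 − 18.9) = 0
-115314 c = -19799
c = -19799/-115314 ≈ 0.1717 J/(g·K)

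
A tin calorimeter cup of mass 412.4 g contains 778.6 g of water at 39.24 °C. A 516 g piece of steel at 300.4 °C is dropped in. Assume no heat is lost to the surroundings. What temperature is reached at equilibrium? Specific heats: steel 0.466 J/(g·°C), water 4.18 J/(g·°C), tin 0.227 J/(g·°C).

Conservation of energy gives ΣQ = 0:
516*0.466*(T − 300.4) + 778.6*4.18*(T − 39.24) + 412.4*0.227*(T − 39.24) = 0
240.46(T − 300.4) + 3254.5(T − 39.24) + 93.61(T − 39.24) = 0
(240.46 + 3254.5 + 93.61) T = 240.46*300.4 + 3254.5*39.24 + 93.61*39.24
T ≈ 56.74 °C

T_f ≈ 56.7 °C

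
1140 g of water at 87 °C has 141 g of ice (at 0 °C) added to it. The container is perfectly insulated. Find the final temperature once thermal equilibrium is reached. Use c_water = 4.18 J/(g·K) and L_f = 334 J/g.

Energy conservation, ΣQ = 0:
fusion: m_ice L_f = 141×334 = 47094
  meltwater 0→T: 141×4.18×T = 589.38 T
  water cools: 1140×4.18×(T − 87) = 4765.2(T − 87)
5354.6 T = 414572 − 47094 = 367478
T ≈ 68.63 °C. Since T > 0 °C, the all-ice-melts assumption holds.

T_f ≈ 68.6 °C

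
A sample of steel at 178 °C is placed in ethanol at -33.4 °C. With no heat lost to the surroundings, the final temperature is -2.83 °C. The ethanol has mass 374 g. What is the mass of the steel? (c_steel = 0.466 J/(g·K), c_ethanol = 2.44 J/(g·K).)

m ≈ 331 g

Heat lost by the steel = heat gained by the ethanol:
m×0.466×(178 − -2.83) = 374×2.44×(-2.83 − (-33.4))
84.27 m = 27897  ⇒  m ≈ 331.1 g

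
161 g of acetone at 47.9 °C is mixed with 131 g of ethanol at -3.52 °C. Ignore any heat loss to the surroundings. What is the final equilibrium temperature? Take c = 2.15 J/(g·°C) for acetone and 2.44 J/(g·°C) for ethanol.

T_f ≈ 23.2 °C

Conservation of energy gives ΣQ = 0:
161·2.15·(T − 47.9) + 131·2.44·(T − (-3.52)) = 0
665.79 T = 15455
T = 15455 / 665.79 = 23.2 °C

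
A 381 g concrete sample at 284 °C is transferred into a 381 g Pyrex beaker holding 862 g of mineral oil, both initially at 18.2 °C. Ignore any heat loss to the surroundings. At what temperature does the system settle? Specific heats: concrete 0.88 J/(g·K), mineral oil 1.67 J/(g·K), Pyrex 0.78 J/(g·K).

Energy conservation, ΣQ = 0:
381·0.88·(T − 284) + 862·1.67·(T − 18.2) + 381·0.78·(T − 18.2) = 0
(335.28 + 1439.5 + 297.18) T = 335.28·284 + 1439.5·18.2 + 297.18·18.2
T = 126828/2072 ≈ 61.21 °C

T_f ≈ 61.2 °C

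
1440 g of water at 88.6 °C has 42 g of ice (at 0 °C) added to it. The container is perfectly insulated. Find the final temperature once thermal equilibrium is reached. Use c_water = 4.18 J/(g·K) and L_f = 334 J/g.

T_f ≈ 83.8 °C

Net heat exchanged in the isolated system is zero:
fusion: m_ice L_f = 42×334 = 14028; meltwater 0→T: 42×4.18×T = 175.56 T; water cools: 1440×4.18×(T − 88.6) = 6019.2(T − 88.6)
6194.8 T = 533301 − 14028 = 519273
T ≈ 83.82 °C. Since T > 0 °C, the all-ice-melts assumption holds.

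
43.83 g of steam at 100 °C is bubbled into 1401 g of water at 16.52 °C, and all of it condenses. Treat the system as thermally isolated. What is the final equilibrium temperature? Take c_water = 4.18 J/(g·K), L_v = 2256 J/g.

Energy balance with sensible and latent terms:
condense steam: −43.83×2256 = −98880
  condensate cools 100→T: 43.83×4.18×(T − 100) = 183.21(T − 100)
  original water: 5856.2(T − 16.52)
6039.4 T = 98880 + 18321 + 96744 = 213946
T ≈ 35.43 °C — below 100 °C, confirming all the steam condensed.

T_f ≈ 35.4 °C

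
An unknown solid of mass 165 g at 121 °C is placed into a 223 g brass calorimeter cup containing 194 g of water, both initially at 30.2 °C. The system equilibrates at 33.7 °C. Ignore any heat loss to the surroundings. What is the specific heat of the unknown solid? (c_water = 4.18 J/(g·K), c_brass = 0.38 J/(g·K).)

c ≈ 0.218 J/(g·K)

Conservation of energy gives ΣQ = 0:
165×c×(33.7 − 121) + 194×4.18×(33.7 − 30.2) + 223×0.38×(33.7 − 30.2) = 0
-14404 c = -3134.8
c = -3134.8/-14404 ≈ 0.2176 J/(g·K)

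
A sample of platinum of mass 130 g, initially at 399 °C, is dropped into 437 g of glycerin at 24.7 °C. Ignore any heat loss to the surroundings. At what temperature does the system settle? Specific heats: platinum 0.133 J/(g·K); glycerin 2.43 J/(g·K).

Net heat exchanged in the isolated system is zero:
130*0.133*(T − 399) + 437*2.43*(T − 24.7) = 0
17.29(T − 399) + 1061.9(T − 24.7) = 0
1079.2 T = 33128
T = 33128/1079.2 ≈ 30.70 °C

T_f ≈ 30.7 °C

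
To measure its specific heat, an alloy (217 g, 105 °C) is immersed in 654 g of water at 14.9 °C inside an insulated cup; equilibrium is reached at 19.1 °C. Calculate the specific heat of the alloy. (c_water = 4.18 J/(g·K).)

c ≈ 0.616 J/(g·K)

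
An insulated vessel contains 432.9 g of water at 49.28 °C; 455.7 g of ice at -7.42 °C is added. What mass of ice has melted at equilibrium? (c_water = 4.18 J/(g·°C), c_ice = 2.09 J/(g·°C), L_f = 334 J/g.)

m_melted ≈ 246 g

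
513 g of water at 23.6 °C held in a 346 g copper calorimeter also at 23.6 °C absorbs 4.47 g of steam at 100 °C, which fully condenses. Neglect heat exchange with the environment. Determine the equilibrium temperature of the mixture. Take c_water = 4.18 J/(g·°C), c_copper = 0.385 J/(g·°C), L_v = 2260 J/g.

T_f ≈ 28.6 °C

Net heat exchanged in the isolated system is zero:
steam→water at 100 °C releases m L_v = 4.47·2260 = 10102; condensate cools 100→T: 4.47·4.18·(T − 100) = 18.68(T − 100); original water: 2144.3(T − 23.6); copper cup: 346·0.385·(T − 23.6) = 133.21(T − 23.6)
2296.2 T = 10102 + 1868.5 + 53750 = 65721
T ≈ 28.62 °C — below 100 °C, confirming all the steam condensed.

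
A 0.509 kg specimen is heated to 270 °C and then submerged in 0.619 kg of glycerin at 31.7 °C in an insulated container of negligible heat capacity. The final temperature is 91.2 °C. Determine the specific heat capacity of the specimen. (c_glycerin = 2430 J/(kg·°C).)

c ≈ 983 J/(kg·°C)

Net heat exchanged in the isolated system is zero:
0.509·c·(91.2 − 270) + 0.619·2430·(91.2 − 31.7) = 0
-91.01 c = -89498
c = -89498/-91.01 ≈ 983.4 J/(kg·°C)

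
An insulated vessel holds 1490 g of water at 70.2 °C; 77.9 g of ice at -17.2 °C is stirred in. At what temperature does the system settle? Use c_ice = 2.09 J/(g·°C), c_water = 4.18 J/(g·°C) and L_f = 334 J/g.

Heat gained plus heat lost sum to zero:
warm ice to 0 °C: 77.9×2.09×(0 − (-17.2)) = 2800.3
  melt ice: 77.9×334 = 26019
  meltwater 0→T: 77.9×4.18×T = 325.62 T
  water cools: 1490×4.18×(T − 70.2) = 6228.2(T − 70.2)
6553.8 T = 437220 − 28819 = 408401
T ≈ 62.31 °C. Since T > 0 °C, the all-ice-melts assumption holds.

T_f ≈ 62.3 °C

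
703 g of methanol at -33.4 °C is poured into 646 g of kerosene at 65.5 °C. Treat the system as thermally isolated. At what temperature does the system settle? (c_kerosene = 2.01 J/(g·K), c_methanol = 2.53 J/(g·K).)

Heat gained plus heat lost sum to zero:
646*2.01*(T − 65.5) + 703*2.53*(T − (-33.4)) = 0
1298.5(T − 65.5) + 1778.6(T − (-33.4)) = 0
(1298.5 + 1778.6) T = 1298.5*65.5 + 1778.6*(-33.4)
T ≈ 8.33 °C

T_f ≈ 8.3 °C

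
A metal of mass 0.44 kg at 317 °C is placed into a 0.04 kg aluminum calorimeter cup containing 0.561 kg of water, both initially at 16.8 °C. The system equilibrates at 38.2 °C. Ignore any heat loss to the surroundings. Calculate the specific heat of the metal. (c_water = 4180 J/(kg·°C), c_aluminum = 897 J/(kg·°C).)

c ≈ 415 J/(kg·°C)

Setting the total heat transfer to zero:
0.44·c·(38.2 − 317) + 0.561·4180·(38.2 − 16.8) + 0.04·897·(38.2 − 16.8) = 0
-122.67 c = -50950
c = -50950/-122.67 ≈ 415.3 J/(kg·°C)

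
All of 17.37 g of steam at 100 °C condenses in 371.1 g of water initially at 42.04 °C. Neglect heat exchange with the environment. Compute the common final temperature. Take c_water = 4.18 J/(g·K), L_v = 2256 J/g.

T_f ≈ 68.8 °C

Taking heat into each body as positive, Σ m c ΔT = 0:
condense steam: −17.37×2256 = −39187; condensed water 100 °C→T: 72.61(T − 100); original water: 1551.2(T − 42.04)
1623.8 T = 39187 + 7260.7 + 65212 = 111660
T ≈ 68.76 °C — below 100 °C, confirming all the steam condensed.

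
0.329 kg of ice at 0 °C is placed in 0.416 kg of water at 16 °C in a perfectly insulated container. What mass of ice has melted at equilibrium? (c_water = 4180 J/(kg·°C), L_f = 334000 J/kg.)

m_melted ≈ 0.0833 kg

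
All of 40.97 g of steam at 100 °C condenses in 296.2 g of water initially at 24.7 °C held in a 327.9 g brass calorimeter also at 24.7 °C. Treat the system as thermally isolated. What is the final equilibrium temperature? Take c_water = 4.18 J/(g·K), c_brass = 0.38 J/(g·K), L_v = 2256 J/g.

T_f ≈ 93.4 °C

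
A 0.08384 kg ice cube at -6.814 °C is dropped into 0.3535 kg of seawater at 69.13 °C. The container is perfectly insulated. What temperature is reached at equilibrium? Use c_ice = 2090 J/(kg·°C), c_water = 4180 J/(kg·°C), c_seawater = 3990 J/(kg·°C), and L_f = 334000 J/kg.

T_f ≈ 38.8 °C

Setting the total heat transfer to zero:
ice -6.814→0 °C: 0.08384·2090·6.814 = 1194; latent heat to melt: 0.08384·334000 = 28003; meltwater 0→T: 0.08384·4180·T = 350.45 T; seawater: 1410.5(T − 69.13)
1760.9 T = 97505 − 29197 = 68309
T ≈ 38.79 °C (positive, so assuming full melt was valid).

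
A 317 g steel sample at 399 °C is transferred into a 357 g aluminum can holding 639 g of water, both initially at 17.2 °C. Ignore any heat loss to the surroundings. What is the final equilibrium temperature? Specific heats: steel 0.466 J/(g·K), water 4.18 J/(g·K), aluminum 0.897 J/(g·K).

With ΣQ=0 the equilibrium temperature is the m·c-weighted mean:
T_f = (147.72×399 + 2671×17.2 + 320.23×17.2) / (147.72 + 2671 + 320.23)
    = 110391 / 3139 ≈ 35.17 °C

T_f ≈ 35.2 °C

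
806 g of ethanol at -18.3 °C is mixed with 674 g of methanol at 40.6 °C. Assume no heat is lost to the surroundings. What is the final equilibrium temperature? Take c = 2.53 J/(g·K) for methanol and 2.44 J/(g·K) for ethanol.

Heat lost by the methanol equals heat gained by the ethanol:
674*2.53*(40.6 − T) = 806*2.44*(T − (-18.3))
1705.2(40.6 − T) = 1966.6(T − (-18.3))
3671.9 T = 33242  ⇒  T ≈ 9.05 °C

T_f ≈ 9.1 °C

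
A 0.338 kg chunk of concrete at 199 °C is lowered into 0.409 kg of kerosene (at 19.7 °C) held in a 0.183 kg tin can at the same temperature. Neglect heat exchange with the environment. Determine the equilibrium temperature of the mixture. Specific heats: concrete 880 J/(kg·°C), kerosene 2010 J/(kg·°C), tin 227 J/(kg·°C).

T_f ≈ 65.6 °C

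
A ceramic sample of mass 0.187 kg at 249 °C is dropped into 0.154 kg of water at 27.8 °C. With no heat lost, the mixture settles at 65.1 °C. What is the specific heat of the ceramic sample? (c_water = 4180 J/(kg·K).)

c ≈ 698 J/(kg·K)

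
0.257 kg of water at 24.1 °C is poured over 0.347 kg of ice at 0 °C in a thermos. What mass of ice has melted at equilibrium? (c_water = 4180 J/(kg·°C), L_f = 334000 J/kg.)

m_melted ≈ 0.0775 kg

Water can give up m c ΔT = 0.257×4180×24.1 = 25890 J before reaching 0 °C.
To melt every bit of ice: 0.347×334000 = 115898 J.
Since 25890 < 115898 J, not all the ice melts; equilibrium is at 0 °C.
m_melted×334000 = 25890  ⇒  m_melted ≈ 0.07751 kg.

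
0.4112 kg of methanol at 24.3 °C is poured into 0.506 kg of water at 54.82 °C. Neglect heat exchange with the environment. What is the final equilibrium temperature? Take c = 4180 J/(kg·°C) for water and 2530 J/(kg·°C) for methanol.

T_f ≈ 44.8 °C

Taking heat into each body as positive, Σ m c ΔT = 0:
0.506*4180*(T − 54.82) + 0.4112*2530*(T − 24.3) = 0
3155.4 T = 141229
T = 141229/3155.4 ≈ 44.76 °C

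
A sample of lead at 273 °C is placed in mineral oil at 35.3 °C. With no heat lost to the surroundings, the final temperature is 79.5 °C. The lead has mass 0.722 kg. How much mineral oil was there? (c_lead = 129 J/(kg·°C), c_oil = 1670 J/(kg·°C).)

m ≈ 0.244 kg

Heat lost by the lead = heat gained by the oil:
0.722·129·(273 − 79.5) = m·1670·(79.5 − 35.3)
73814 m = 18022  ⇒  m ≈ 0.2442 kg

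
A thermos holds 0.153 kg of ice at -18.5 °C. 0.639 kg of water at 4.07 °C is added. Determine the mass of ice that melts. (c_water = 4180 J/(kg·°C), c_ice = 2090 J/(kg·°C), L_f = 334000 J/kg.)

m_melted ≈ 0.0148 kg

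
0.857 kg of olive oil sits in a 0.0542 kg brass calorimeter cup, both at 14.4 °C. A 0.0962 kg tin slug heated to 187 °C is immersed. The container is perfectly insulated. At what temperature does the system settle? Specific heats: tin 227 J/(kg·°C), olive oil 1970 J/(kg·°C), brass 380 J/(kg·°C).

Heat gained plus heat lost sum to zero:
0.0962*227*(T − 187) + 0.857*1970*(T − 14.4) + 0.0542*380*(T − 14.4) = 0
21.84(T − 187) + 1688.3(T − 14.4) + 20.6(T − 14.4) = 0
(21.84 + 1688.3 + 20.6) T = 21.84*187 + 1688.3*14.4 + 20.6*14.4
T = 28692 / 1730.7 = 16.6 °C

T_f ≈ 16.6 °C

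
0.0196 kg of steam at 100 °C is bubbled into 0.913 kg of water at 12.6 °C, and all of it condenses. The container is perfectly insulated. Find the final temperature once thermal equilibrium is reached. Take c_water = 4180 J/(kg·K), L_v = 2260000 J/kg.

T_f ≈ 25.8 °C

Setting the total heat transfer to zero:
steam→water at 100 °C releases m L_v = 0.0196·2260000 = 44296; condensed water 100 °C→T: 81.93(T − 100); water warms: 0.913·4180·(T − 12.6) = 3816.3(T − 12.6)
3898.3 T = 44296 + 8192.8 + 48086 = 100575
T ≈ 25.80 °C — below 100 °C, confirming all the steam condensed.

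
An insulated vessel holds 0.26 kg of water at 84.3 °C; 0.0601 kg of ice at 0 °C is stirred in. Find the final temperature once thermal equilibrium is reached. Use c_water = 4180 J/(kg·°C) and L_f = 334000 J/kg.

Conservation of energy gives ΣQ = 0:
latent heat to melt: 0.0601×334000 = 20073
  meltwater 0→T: 0.0601×4180×T = 251.22 T
  water cools: 0.26×4180×(T − 84.3) = 1086.8(T − 84.3)
1338 T = 91617 − 20073 = 71544
T ≈ 53.47 °C — above 0 °C, consistent with complete melting.

T_f ≈ 53.5 °C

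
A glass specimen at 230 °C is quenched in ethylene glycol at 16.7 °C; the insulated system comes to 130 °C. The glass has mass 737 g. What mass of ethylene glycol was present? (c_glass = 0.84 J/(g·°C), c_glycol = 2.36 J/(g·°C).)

m ≈ 232 g

Let T be the final temperature. ΣQ_i = 0:
737×0.84×(130 − 230) + m×2.36×(130 − 16.7) = 0
267.39 m = 61908
m = 61908/267.39 ≈ 231.5 g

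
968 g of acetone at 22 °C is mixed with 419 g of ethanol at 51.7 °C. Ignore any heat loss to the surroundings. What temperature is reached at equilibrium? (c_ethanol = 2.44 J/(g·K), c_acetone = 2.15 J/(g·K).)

T_f = Σ m_i c_i T_i / Σ m_i c_i:
T_f = (1022.4×51.7 + 2081.2×22) / (1022.4 + 2081.2)
    = 98642 / 3103.6 ≈ 31.78 °C

T_f ≈ 31.8 °C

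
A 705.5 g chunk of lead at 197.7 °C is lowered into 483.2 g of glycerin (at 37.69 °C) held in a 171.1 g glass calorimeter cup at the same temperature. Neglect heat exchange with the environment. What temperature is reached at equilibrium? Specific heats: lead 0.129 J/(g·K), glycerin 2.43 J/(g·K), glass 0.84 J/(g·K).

T_f ≈ 48.0 °C

Taking heat into each body as positive, Σ m c ΔT = 0:
705.5·0.129·(T − 197.7) + 483.2·2.43·(T − 37.69) + 171.1·0.84·(T − 37.69) = 0
1408.9 T = 67664
T ≈ 48.03 °C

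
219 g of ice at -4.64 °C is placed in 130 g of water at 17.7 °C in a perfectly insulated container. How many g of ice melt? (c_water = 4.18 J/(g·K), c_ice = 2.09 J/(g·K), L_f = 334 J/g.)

Cooling the water to 0 °C releases 130·4.18·17.7 = 9618.2 J.
Warming the ice to 0 °C takes 219·2.09·4.64 = 2123.8 J, leaving 7494.4 J for melting.
To melt every bit of ice: 219·334 = 73146 J.
7494.4 J < 73146 J, so only part of the ice melts and the system sits at 0 °C.
m_melted·334 = 7494.4  ⇒  m_melted ≈ 22.44 g.

m_melted ≈ 22.4 g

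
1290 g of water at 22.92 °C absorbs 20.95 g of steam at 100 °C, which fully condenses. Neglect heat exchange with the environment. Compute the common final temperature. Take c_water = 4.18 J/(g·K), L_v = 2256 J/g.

T_f ≈ 32.8 °C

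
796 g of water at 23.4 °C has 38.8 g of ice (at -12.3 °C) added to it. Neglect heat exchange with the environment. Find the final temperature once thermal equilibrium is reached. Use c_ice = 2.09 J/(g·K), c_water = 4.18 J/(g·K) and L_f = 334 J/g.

Heat gained plus heat lost sum to zero:
warm ice to 0 °C: 38.8×2.09×(0 − (-12.3)) = 997.43
  latent heat to melt: 38.8×334 = 12959
  warm the meltwater: 162.18 T
  water: 3327.3(T − 23.4)
3489.5 T = 77858 − 13957 = 63902
T ≈ 18.31 °C. Since T > 0 °C, the all-ice-melts assumption holds.

T_f ≈ 18.3 °C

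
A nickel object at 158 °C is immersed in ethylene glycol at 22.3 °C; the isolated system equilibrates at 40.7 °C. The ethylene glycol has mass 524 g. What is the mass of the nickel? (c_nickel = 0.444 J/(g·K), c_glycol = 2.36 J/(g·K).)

m ≈ 437 g

Heat lost by the nickel = heat gained by the glycol:
m×0.444×(158 − 40.7) = 524×2.36×(40.7 − 22.3)
52.08 m = 22754  ⇒  m ≈ 436.9 g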